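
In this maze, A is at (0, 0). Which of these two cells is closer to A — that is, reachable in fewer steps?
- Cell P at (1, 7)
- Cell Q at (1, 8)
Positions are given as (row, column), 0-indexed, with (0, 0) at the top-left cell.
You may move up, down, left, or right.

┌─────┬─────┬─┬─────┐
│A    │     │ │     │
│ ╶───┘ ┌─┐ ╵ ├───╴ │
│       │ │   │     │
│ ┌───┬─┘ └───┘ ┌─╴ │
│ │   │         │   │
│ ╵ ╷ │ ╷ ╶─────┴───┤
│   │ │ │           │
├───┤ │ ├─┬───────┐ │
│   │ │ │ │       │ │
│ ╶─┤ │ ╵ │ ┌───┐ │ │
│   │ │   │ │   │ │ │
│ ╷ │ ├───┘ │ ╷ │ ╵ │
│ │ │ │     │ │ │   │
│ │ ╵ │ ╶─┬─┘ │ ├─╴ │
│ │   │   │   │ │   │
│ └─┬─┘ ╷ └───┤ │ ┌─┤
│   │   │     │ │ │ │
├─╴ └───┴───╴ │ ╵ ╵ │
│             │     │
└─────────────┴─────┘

Shortest path A → P at (1, 7): 54 steps
Shortest path A → Q at (1, 8): 55 steps

P is closer (54 steps vs 55 steps).

Path to P:

┌─────┬─────┬─┬─────┐
│A    │     │ │     │
│ ╶───┘ ┌─┐ ╵ ├───╴ │
│↓      │ │   │P    │
│ ┌───┬─┘ └───┘ ┌─╴ │
│↓│↱ ↓│  ↱ → → ↑│   │
│ ╵ ╷ │ ╷ ╶─────┴───┤
│↳ ↑│↓│ │↑ ← ← ← ← ↰│
├───┤ │ ├─┬───────┐ │
│   │↓│ │ │↱ → → ↓│↑│
│ ╶─┤ │ ╵ │ ┌───┐ │ │
│↓ ↰│↓│   │↑│   │↓│↑│
│ ╷ │ ├───┘ │ ╷ │ ╵ │
│↓│↑│↓│↱ → ↑│ │ │↳ ↑│
│ │ ╵ │ ╶─┬─┘ │ ├─╴ │
│↓│↑ ↲│↑ ↰│   │ │   │
│ └─┬─┘ ╷ └───┤ │ ┌─┤
│↳ ↓│   │↑ ← ↰│ │ │ │
├─╴ └───┴───╴ │ ╵ ╵ │
│  ↳ → → → → ↑│     │
└─────────────┴─────┘

Path to Q:

┌─────┬─────┬─┬─────┐
│A    │     │ │     │
│ ╶───┘ ┌─┐ ╵ ├───╴ │
│↓      │ │   │↱ Q  │
│ ┌───┬─┘ └───┘ ┌─╴ │
│↓│↱ ↓│  ↱ → → ↑│   │
│ ╵ ╷ │ ╷ ╶─────┴───┤
│↳ ↑│↓│ │↑ ← ← ← ← ↰│
├───┤ │ ├─┬───────┐ │
│   │↓│ │ │↱ → → ↓│↑│
│ ╶─┤ │ ╵ │ ┌───┐ │ │
│↓ ↰│↓│   │↑│   │↓│↑│
│ ╷ │ ├───┘ │ ╷ │ ╵ │
│↓│↑│↓│↱ → ↑│ │ │↳ ↑│
│ │ ╵ │ ╶─┬─┘ │ ├─╴ │
│↓│↑ ↲│↑ ↰│   │ │   │
│ └─┬─┘ ╷ └───┤ │ ┌─┤
│↳ ↓│   │↑ ← ↰│ │ │ │
├─╴ └───┴───╴ │ ╵ ╵ │
│  ↳ → → → → ↑│     │
└─────────────┴─────┘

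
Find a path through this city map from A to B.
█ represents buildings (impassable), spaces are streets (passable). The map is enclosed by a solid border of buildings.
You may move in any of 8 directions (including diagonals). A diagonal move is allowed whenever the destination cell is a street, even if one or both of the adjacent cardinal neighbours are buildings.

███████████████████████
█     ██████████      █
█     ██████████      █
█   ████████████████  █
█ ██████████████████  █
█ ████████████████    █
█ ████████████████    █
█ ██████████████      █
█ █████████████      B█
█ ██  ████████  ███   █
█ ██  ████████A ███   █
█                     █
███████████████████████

Finding the shortest path from A to B:
Movement: 8-directional
Path length: 7 steps
Directions: right → down-right → right → right → up-right → up-right → up-right

Solution:

███████████████████████
█     ██████████      █
█     ██████████      █
█   ████████████████  █
█ ██████████████████  █
█ ████████████████    █
█ ████████████████    █
█ ██████████████      █
█ █████████████      B█
█ ██  ████████  ███ ↗ █
█ ██  ████████A↘███↗  █
█               →→↗   █
███████████████████████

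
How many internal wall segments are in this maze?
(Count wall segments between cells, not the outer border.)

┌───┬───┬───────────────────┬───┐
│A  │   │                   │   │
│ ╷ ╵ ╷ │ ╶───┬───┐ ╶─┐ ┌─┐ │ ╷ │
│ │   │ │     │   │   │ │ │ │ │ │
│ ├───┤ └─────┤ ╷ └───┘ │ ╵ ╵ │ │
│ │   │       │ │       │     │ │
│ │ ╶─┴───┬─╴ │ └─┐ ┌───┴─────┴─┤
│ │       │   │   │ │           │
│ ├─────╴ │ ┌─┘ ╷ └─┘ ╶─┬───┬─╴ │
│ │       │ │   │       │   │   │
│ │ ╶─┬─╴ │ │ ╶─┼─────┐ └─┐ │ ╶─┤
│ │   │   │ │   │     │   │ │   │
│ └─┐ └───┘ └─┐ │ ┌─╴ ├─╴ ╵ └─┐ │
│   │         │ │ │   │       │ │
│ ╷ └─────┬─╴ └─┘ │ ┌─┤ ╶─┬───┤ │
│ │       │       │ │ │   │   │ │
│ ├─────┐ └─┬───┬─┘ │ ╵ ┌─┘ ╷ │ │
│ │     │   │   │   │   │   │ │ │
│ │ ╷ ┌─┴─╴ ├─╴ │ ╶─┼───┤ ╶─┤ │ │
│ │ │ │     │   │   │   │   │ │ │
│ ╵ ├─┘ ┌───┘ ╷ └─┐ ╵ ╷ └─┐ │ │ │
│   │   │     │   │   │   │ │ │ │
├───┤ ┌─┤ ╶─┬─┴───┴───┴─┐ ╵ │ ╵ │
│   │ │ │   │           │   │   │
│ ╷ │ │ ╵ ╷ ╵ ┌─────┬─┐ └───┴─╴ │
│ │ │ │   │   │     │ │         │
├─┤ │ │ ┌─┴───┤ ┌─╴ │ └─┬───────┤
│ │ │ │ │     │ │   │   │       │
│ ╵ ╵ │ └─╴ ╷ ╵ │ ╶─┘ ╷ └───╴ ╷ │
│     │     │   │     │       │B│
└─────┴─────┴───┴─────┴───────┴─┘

Counting internal wall segments:
Total internal walls: 210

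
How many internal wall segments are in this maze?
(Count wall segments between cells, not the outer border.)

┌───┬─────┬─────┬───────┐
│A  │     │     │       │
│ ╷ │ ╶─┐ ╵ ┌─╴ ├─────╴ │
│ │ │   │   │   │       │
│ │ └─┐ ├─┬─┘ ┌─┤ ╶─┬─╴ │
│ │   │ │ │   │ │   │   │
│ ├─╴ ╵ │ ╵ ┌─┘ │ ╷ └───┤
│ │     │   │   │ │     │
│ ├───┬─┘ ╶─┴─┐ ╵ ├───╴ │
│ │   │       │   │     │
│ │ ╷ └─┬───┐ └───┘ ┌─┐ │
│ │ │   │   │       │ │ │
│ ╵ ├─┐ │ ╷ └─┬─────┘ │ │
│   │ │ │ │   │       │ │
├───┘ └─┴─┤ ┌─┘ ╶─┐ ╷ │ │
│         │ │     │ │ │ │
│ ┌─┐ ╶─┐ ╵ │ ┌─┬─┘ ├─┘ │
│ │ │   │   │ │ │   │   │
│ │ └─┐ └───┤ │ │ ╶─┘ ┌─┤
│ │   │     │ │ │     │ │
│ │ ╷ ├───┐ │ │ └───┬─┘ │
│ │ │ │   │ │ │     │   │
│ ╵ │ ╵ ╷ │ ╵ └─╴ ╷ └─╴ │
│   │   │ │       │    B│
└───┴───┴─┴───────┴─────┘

Counting internal wall segments:
Total internal walls: 121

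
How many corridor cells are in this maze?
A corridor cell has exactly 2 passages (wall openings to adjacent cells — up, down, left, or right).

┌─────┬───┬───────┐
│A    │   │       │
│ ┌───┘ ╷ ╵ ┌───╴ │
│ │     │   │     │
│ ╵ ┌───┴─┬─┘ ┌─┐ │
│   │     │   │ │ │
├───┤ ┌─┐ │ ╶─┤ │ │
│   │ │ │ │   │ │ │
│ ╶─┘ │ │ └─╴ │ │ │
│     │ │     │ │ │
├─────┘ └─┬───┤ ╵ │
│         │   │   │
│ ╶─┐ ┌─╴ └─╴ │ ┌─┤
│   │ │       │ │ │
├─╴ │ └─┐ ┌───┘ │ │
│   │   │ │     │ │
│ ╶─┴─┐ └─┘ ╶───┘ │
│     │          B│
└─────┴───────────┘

Counting cells with exactly 2 passages:
Total corridor cells: 66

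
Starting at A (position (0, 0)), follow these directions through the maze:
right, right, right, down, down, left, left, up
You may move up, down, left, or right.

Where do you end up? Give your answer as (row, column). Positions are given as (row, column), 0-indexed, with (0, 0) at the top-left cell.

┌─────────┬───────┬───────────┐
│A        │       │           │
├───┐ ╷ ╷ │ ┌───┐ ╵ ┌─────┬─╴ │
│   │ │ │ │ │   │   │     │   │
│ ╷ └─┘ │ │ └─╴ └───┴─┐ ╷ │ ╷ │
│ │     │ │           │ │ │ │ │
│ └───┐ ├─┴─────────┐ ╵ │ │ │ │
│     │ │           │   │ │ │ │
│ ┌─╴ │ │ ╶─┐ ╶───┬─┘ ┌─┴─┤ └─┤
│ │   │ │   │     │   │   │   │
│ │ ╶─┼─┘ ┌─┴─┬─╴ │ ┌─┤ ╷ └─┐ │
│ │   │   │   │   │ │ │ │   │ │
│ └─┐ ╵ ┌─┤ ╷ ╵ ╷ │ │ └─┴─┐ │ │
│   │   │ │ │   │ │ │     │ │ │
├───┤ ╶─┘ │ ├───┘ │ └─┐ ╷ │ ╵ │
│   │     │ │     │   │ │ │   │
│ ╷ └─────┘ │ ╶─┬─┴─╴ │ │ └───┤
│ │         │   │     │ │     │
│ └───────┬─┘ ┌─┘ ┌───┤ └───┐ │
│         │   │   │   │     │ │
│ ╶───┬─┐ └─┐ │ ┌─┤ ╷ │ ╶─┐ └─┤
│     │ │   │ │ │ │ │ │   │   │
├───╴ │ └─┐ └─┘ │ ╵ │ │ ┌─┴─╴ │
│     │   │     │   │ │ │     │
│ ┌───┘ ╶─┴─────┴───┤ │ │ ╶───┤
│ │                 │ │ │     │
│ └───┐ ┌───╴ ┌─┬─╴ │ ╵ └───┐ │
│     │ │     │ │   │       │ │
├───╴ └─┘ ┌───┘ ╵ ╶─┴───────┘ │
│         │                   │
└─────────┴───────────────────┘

Following directions step by step:
Start: (0, 0)
  right: (0, 0) → (0, 1)
  right: (0, 1) → (0, 2)
  right: (0, 2) → (0, 3)
  down: (0, 3) → (1, 3)
  down: (1, 3) → (2, 3)
  left: (2, 3) → (2, 2)
  left: (2, 2) → (2, 1)
  up: (2, 1) → (1, 1)
Final position: (1, 1)

Path taken:

┌─────────┬───────┬───────────┐
│A → → ↓  │       │           │
├───┐ ╷ ╷ │ ┌───┐ ╵ ┌─────┬─╴ │
│  B│ │↓│ │ │   │   │     │   │
│ ╷ └─┘ │ │ └─╴ └───┴─┐ ╷ │ ╷ │
│ │↑ ← ↲│ │           │ │ │ │ │
│ └───┐ ├─┴─────────┐ ╵ │ │ │ │
│     │ │           │   │ │ │ │
│ ┌─╴ │ │ ╶─┐ ╶───┬─┘ ┌─┴─┤ └─┤
│ │   │ │   │     │   │   │   │
│ │ ╶─┼─┘ ┌─┴─┬─╴ │ ┌─┤ ╷ └─┐ │
│ │   │   │   │   │ │ │ │   │ │
│ └─┐ ╵ ┌─┤ ╷ ╵ ╷ │ │ └─┴─┐ │ │
│   │   │ │ │   │ │ │     │ │ │
├───┤ ╶─┘ │ ├───┘ │ └─┐ ╷ │ ╵ │
│   │     │ │     │   │ │ │   │
│ ╷ └─────┘ │ ╶─┬─┴─╴ │ │ └───┤
│ │         │   │     │ │     │
│ └───────┬─┘ ┌─┘ ┌───┤ └───┐ │
│         │   │   │   │     │ │
│ ╶───┬─┐ └─┐ │ ┌─┤ ╷ │ ╶─┐ └─┤
│     │ │   │ │ │ │ │ │   │   │
├───╴ │ └─┐ └─┘ │ ╵ │ │ ┌─┴─╴ │
│     │   │     │   │ │ │     │
│ ┌───┘ ╶─┴─────┴───┤ │ │ ╶───┤
│ │                 │ │ │     │
│ └───┐ ┌───╴ ┌─┬─╴ │ ╵ └───┐ │
│     │ │     │ │   │       │ │
├───╴ └─┘ ┌───┘ ╵ ╶─┴───────┘ │
│         │                   │
└─────────┴───────────────────┘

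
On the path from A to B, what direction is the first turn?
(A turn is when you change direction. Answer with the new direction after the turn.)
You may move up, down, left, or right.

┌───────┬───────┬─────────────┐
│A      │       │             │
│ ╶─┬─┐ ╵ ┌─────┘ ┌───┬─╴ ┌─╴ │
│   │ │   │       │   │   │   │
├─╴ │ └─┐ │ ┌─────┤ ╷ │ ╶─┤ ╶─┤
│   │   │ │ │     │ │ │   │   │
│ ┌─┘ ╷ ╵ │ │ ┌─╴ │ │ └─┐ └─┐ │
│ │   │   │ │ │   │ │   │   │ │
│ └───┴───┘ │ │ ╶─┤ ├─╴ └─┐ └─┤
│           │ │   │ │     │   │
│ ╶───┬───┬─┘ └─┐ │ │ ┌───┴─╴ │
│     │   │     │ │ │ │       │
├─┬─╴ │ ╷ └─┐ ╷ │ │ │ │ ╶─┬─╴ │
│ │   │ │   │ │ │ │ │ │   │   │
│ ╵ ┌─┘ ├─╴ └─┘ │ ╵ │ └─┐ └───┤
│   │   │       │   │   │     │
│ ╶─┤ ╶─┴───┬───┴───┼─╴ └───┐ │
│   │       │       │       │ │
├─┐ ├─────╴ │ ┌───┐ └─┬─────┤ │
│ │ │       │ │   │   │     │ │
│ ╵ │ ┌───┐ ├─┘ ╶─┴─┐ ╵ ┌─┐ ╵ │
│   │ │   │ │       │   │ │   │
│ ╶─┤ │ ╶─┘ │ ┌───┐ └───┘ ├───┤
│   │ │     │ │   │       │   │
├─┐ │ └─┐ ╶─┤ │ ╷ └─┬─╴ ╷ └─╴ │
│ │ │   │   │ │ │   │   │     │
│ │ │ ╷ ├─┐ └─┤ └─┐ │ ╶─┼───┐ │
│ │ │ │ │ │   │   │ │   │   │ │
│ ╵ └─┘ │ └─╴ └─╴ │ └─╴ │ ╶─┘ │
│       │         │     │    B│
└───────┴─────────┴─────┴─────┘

Directions: down, right, down, left, down, down, down, right, right, down, left, down, left, down, right, down, down, left, down, right, down, down, down, right, right, up, up, left, up, up, up, right, right, right, down, down, left, down, right, down, right, down, right, right, up, left, up, up, right, down, right, down, down, right, right, up, left, up, right, up, right, down, right, right, down, down
First turn direction: right

Solution:

┌───────┬───────┬─────────────┐
│A      │       │             │
│ ╶─┬─┐ ╵ ┌─────┘ ┌───┬─╴ ┌─╴ │
│↳ ↓│ │   │       │   │   │   │
├─╴ │ └─┐ │ ┌─────┤ ╷ │ ╶─┤ ╶─┤
│↓ ↲│   │ │ │     │ │ │   │   │
│ ┌─┘ ╷ ╵ │ │ ┌─╴ │ │ └─┐ └─┐ │
│↓│   │   │ │ │   │ │   │   │ │
│ └───┴───┘ │ │ ╶─┤ ├─╴ └─┐ └─┤
│↓          │ │   │ │     │   │
│ ╶───┬───┬─┘ └─┐ │ │ ┌───┴─╴ │
│↳ → ↓│   │     │ │ │ │       │
├─┬─╴ │ ╷ └─┐ ╷ │ │ │ │ ╶─┬─╴ │
│ │↓ ↲│ │   │ │ │ │ │ │   │   │
│ ╵ ┌─┘ ├─╴ └─┘ │ ╵ │ └─┐ └───┤
│↓ ↲│   │       │   │   │     │
│ ╶─┤ ╶─┴───┬───┴───┼─╴ └───┐ │
│↳ ↓│       │       │       │ │
├─┐ ├─────╴ │ ┌───┐ └─┬─────┤ │
│ │↓│↱ → → ↓│ │   │   │     │ │
│ ╵ │ ┌───┐ ├─┘ ╶─┴─┐ ╵ ┌─┐ ╵ │
│↓ ↲│↑│   │↓│       │   │ │   │
│ ╶─┤ │ ╶─┘ │ ┌───┐ └───┘ ├───┤
│↳ ↓│↑│  ↓ ↲│ │↱ ↓│    ↱ ↓│   │
├─┐ │ └─┐ ╶─┤ │ ╷ └─┬─╴ ╷ └─╴ │
│ │↓│↑ ↰│↳ ↓│ │↑│↳ ↓│↱ ↑│↳ → ↓│
│ │ │ ╷ ├─┐ └─┤ └─┐ │ ╶─┼───┐ │
│ │↓│ │↑│ │↳ ↓│↑ ↰│↓│↑ ↰│   │↓│
│ ╵ └─┘ │ └─╴ └─╴ │ └─╴ │ ╶─┘ │
│  ↳ → ↑│    ↳ → ↑│↳ → ↑│    B│
└───────┴─────────┴─────┴─────┘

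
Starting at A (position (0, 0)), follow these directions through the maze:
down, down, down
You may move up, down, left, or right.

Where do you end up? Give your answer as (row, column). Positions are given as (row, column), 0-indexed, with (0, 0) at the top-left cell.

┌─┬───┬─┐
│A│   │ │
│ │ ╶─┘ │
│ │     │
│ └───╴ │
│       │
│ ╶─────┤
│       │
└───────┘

Following directions step by step:
Start: (0, 0)
  down: (0, 0) → (1, 0)
  down: (1, 0) → (2, 0)
  down: (2, 0) → (3, 0)
Final position: (3, 0)

Path taken:

┌─┬───┬─┐
│A│   │ │
│ │ ╶─┘ │
│↓│     │
│ └───╴ │
│↓      │
│ ╶─────┤
│B      │
└───────┘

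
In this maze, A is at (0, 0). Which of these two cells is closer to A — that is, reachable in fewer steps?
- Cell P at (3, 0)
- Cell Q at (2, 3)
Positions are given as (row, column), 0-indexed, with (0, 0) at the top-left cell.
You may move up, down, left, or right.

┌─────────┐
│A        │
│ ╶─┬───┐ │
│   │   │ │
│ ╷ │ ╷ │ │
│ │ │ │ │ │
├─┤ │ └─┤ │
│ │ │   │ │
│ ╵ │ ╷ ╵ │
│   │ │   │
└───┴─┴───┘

Shortest path A → P at (3, 0): 7 steps
Shortest path A → Q at (2, 3): 15 steps

P is closer (7 steps vs 15 steps).

Path to P:

┌─────────┐
│A        │
│ ╶─┬───┐ │
│↳ ↓│   │ │
│ ╷ │ ╷ │ │
│ │↓│ │ │ │
├─┤ │ └─┤ │
│P│↓│   │ │
│ ╵ │ ╷ ╵ │
│↑ ↲│ │   │
└───┴─┴───┘

Path to Q:

┌─────────┐
│A → → → ↓│
│ ╶─┬───┐ │
│   │↱ ↓│↓│
│ ╷ │ ╷ │ │
│ │ │↑│Q│↓│
├─┤ │ └─┤ │
│ │ │↑ ↰│↓│
│ ╵ │ ╷ ╵ │
│   │ │↑ ↲│
└───┴─┴───┘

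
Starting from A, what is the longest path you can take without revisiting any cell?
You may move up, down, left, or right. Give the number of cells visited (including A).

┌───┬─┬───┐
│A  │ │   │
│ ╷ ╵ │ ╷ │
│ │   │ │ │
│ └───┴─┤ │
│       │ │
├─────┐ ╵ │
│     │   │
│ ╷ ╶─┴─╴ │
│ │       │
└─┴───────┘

Finding longest simple path using DFS:
Start: (0, 0)
Longest path visits 15 cells
Path: A → down → down → right → right → right → down → right → down → left → left → left → up → left → down

Solution:

┌───┬─┬───┐
│A  │ │   │
│ ╷ ╵ │ ╷ │
│↓│   │ │ │
│ └───┴─┤ │
│↳ → → ↓│ │
├─────┐ ╵ │
│↓ ↰  │↳ ↓│
│ ╷ ╶─┴─╴ │
│B│↑ ← ← ↲│
└─┴───────┘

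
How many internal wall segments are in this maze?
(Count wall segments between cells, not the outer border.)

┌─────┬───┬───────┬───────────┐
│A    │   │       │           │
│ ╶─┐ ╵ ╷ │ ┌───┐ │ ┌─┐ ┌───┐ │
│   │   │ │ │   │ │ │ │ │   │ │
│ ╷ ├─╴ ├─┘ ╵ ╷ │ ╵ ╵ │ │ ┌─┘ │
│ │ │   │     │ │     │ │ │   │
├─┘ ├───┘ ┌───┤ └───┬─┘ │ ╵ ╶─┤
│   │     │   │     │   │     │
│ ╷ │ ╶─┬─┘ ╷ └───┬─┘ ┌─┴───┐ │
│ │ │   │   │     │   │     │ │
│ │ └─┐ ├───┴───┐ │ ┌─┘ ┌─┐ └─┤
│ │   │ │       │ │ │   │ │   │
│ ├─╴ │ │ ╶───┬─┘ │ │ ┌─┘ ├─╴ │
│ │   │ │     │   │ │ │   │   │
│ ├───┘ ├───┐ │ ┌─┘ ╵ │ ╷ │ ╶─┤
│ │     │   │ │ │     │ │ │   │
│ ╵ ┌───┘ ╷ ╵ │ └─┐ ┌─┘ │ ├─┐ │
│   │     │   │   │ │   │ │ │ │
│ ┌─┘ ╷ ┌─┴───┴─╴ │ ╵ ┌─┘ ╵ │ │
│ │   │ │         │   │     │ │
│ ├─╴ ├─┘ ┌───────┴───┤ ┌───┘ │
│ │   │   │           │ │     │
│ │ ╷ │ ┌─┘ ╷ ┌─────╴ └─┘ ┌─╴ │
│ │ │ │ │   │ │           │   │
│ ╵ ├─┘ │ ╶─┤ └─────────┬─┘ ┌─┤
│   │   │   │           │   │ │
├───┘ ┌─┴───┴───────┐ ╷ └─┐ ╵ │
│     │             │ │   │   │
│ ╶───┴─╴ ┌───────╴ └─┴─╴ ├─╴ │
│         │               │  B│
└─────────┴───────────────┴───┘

Counting internal wall segments:
Total internal walls: 196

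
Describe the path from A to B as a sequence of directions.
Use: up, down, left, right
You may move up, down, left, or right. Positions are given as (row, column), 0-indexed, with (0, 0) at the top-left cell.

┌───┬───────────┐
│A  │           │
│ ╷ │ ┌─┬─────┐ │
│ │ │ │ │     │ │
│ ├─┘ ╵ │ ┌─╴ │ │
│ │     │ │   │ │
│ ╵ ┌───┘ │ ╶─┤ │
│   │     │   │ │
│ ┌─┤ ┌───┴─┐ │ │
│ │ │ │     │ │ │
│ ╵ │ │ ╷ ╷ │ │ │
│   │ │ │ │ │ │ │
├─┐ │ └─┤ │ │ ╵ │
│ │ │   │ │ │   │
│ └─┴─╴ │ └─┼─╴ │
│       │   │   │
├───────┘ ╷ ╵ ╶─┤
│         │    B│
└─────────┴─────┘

Finding the path and converting it to directions:
Path through cells: (0,0) → (1,0) → (2,0) → (3,0) → (3,1) → (2,1) → (2,2) → (1,2) → (0,2) → (0,3) → (0,4) → (0,5) → (0,6) → (0,7) → (1,7) → (2,7) → (3,7) → (4,7) → (5,7) → (6,7) → (7,7) → (7,6) → (8,6) → (8,7)
Directions: down, down, down, right, up, right, up, up, right, right, right, right, right, down, down, down, down, down, down, down, left, down, right

Solution:

┌───┬───────────┐
│A  │↱ → → → → ↓│
│ ╷ │ ┌─┬─────┐ │
│↓│ │↑│ │     │↓│
│ ├─┘ ╵ │ ┌─╴ │ │
│↓│↱ ↑  │ │   │↓│
│ ╵ ┌───┘ │ ╶─┤ │
│↳ ↑│     │   │↓│
│ ┌─┤ ┌───┴─┐ │ │
│ │ │ │     │ │↓│
│ ╵ │ │ ╷ ╷ │ │ │
│   │ │ │ │ │ │↓│
├─┐ │ └─┤ │ │ ╵ │
│ │ │   │ │ │  ↓│
│ └─┴─╴ │ └─┼─╴ │
│       │   │↓ ↲│
├───────┘ ╷ ╵ ╶─┤
│         │  ↳ B│
└─────────┴─────┘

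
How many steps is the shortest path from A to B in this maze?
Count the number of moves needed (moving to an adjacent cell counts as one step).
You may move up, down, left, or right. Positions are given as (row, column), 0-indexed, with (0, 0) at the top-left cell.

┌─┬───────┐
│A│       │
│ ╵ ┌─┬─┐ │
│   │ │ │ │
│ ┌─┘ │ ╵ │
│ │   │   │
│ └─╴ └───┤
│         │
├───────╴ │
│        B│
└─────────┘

Using BFS to find shortest path:
Start: (0, 0), End: (4, 4)
Path found:
(0,0) → (1,0) → (2,0) → (3,0) → (3,1) → (3,2) → (3,3) → (3,4) → (4,4)
Number of steps: 8

Solution:

┌─┬───────┐
│A│       │
│ ╵ ┌─┬─┐ │
│↓  │ │ │ │
│ ┌─┘ │ ╵ │
│↓│   │   │
│ └─╴ └───┤
│↳ → → → ↓│
├───────╴ │
│        B│
└─────────┘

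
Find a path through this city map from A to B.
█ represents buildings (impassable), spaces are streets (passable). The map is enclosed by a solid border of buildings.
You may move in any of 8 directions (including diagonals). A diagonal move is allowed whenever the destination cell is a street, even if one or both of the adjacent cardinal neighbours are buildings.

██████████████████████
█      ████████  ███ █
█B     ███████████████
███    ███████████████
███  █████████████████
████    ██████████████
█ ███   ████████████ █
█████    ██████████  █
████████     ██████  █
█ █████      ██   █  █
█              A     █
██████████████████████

Finding the shortest path from A to B:
Movement: 8-directional
Path length: 14 steps
Directions: left → left → left → left → left → up-left → up-left → up-left → up-left → up-left → up-left → up-left → up-left → left

Solution:

██████████████████████
█      ████████  ███ █
█B←    ███████████████
███↖   ███████████████
███ ↖█████████████████
████ ↖  ██████████████
█ ███ ↖ ████████████ █
█████  ↖ ██████████  █
████████↖    ██████  █
█ █████  ↖   ██   █  █
█         ↖←←←←A     █
██████████████████████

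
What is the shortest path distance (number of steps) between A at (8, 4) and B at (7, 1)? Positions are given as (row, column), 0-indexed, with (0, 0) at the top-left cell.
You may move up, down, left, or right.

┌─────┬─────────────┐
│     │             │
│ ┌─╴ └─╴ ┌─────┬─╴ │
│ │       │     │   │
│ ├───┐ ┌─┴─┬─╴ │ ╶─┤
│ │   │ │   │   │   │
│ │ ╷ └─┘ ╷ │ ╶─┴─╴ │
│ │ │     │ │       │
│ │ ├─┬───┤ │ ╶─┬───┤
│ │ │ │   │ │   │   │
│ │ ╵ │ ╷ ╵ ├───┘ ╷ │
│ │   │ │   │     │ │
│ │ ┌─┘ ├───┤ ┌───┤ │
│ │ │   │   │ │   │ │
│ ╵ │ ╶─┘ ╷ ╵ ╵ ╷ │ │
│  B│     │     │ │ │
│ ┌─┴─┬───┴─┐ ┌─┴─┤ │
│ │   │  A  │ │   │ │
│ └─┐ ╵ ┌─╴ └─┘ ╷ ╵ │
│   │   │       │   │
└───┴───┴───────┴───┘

Finding path from (8, 4) to (7, 1):
Path: (8,4) → (8,5) → (9,5) → (9,6) → (9,7) → (8,7) → (8,8) → (9,8) → (9,9) → (8,9) → (7,9) → (6,9) → (5,9) → (4,9) → (4,8) → (5,8) → (5,7) → (5,6) → (6,6) → (7,6) → (7,5) → (6,5) → (6,4) → (7,4) → (7,3) → (7,2) → (6,2) → (6,3) → (5,3) → (4,3) → (4,4) → (5,4) → (5,5) → (4,5) → (3,5) → (2,5) → (2,4) → (3,4) → (3,3) → (3,2) → (2,2) → (2,1) → (3,1) → (4,1) → (5,1) → (6,1) → (7,1)
Distance: 46 steps

Solution:

┌─────┬─────────────┐
│     │             │
│ ┌─╴ └─╴ ┌─────┬─╴ │
│ │       │     │   │
│ ├───┐ ┌─┴─┬─╴ │ ╶─┤
│ │↓ ↰│ │↓ ↰│   │   │
│ │ ╷ └─┘ ╷ │ ╶─┴─╴ │
│ │↓│↑ ← ↲│↑│       │
│ │ ├─┬───┤ │ ╶─┬───┤
│ │↓│ │↱ ↓│↑│   │↓ ↰│
│ │ ╵ │ ╷ ╵ ├───┘ ╷ │
│ │↓  │↑│↳ ↑│↓ ← ↲│↑│
│ │ ┌─┘ ├───┤ ┌───┤ │
│ │↓│↱ ↑│↓ ↰│↓│   │↑│
│ ╵ │ ╶─┘ ╷ ╵ ╵ ╷ │ │
│  B│↑ ← ↲│↑ ↲  │ │↑│
│ ┌─┴─┬───┴─┐ ┌─┴─┤ │
│ │   │  A ↓│ │↱ ↓│↑│
│ └─┐ ╵ ┌─╴ └─┘ ╷ ╵ │
│   │   │  ↳ → ↑│↳ ↑│
└───┴───┴───────┴───┘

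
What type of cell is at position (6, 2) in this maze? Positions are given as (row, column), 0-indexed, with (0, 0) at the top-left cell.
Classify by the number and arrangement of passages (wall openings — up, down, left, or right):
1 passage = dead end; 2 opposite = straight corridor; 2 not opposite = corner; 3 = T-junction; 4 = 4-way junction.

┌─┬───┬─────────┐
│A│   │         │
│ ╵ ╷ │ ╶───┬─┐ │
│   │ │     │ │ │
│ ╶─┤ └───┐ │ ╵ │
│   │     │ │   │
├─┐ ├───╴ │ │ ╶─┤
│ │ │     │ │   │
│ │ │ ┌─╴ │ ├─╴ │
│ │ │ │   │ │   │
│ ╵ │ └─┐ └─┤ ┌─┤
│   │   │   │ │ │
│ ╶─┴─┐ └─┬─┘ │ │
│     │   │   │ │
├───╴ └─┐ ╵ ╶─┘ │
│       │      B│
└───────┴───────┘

Checking cell at (6, 2):
Number of passages: 2
Cell type: corner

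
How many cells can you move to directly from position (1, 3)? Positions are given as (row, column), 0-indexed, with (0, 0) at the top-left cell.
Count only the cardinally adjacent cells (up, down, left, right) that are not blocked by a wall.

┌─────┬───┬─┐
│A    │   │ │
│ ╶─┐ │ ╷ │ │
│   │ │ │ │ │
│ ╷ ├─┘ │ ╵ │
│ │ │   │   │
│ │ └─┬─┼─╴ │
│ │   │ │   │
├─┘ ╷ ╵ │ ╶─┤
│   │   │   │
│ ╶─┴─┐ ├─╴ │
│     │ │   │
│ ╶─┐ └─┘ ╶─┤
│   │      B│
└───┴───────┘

Checking passable neighbors of (1, 3):
Neighbors: (0, 3), (2, 3)
Count: 2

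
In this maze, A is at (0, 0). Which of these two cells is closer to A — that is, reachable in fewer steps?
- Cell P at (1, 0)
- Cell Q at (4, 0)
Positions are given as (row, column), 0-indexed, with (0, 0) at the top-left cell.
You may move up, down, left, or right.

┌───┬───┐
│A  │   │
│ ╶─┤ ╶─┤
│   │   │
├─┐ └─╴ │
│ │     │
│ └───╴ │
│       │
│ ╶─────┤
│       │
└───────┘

Shortest path A → P at (1, 0): 1 steps
Shortest path A → Q at (4, 0): 10 steps

P is closer (1 steps vs 10 steps).

Path to P:

┌───┬───┐
│A  │   │
│ ╶─┤ ╶─┤
│P  │   │
├─┐ └─╴ │
│ │     │
│ └───╴ │
│       │
│ ╶─────┤
│       │
└───────┘

Path to Q:

┌───┬───┐
│A  │   │
│ ╶─┤ ╶─┤
│↳ ↓│   │
├─┐ └─╴ │
│ │↳ → ↓│
│ └───╴ │
│↓ ← ← ↲│
│ ╶─────┤
│Q      │
└───────┘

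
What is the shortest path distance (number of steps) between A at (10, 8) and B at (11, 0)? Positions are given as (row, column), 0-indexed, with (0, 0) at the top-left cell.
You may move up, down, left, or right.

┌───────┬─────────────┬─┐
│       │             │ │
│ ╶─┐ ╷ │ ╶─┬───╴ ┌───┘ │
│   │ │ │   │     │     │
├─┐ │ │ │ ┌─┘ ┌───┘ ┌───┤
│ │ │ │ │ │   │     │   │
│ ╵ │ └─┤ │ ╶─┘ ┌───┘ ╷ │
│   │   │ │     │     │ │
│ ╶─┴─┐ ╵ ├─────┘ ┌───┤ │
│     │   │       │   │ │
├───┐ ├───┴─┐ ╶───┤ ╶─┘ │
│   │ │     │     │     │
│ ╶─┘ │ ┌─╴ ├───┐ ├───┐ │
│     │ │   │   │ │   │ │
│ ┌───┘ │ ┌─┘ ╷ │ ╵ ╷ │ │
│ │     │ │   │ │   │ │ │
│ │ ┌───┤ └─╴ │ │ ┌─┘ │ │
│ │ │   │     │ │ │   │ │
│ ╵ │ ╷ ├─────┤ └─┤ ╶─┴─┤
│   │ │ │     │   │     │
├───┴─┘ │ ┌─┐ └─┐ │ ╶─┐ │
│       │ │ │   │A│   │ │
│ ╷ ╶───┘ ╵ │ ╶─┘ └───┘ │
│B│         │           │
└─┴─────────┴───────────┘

Finding path from (10, 8) to (11, 0):
Path: (10,8) → (11,8) → (11,7) → (11,6) → (10,6) → (9,6) → (9,5) → (9,4) → (10,4) → (11,4) → (11,3) → (11,2) → (11,1) → (10,1) → (10,0) → (11,0)
Distance: 15 steps

Solution:

┌───────┬─────────────┬─┐
│       │             │ │
│ ╶─┐ ╷ │ ╶─┬───╴ ┌───┘ │
│   │ │ │   │     │     │
├─┐ │ │ │ ┌─┘ ┌───┘ ┌───┤
│ │ │ │ │ │   │     │   │
│ ╵ │ └─┤ │ ╶─┘ ┌───┘ ╷ │
│   │   │ │     │     │ │
│ ╶─┴─┐ ╵ ├─────┘ ┌───┤ │
│     │   │       │   │ │
├───┐ ├───┴─┐ ╶───┤ ╶─┘ │
│   │ │     │     │     │
│ ╶─┘ │ ┌─╴ ├───┐ ├───┐ │
│     │ │   │   │ │   │ │
│ ┌───┘ │ ┌─┘ ╷ │ ╵ ╷ │ │
│ │     │ │   │ │   │ │ │
│ │ ┌───┤ └─╴ │ │ ┌─┘ │ │
│ │ │   │     │ │ │   │ │
│ ╵ │ ╷ ├─────┤ └─┤ ╶─┴─┤
│   │ │ │↓ ← ↰│   │     │
├───┴─┘ │ ┌─┐ └─┐ │ ╶─┐ │
│↓ ↰    │↓│ │↑  │A│   │ │
│ ╷ ╶───┘ ╵ │ ╶─┘ └───┘ │
│B│↑ ← ← ↲  │↑ ← ↲      │
└─┴─────────┴───────────┘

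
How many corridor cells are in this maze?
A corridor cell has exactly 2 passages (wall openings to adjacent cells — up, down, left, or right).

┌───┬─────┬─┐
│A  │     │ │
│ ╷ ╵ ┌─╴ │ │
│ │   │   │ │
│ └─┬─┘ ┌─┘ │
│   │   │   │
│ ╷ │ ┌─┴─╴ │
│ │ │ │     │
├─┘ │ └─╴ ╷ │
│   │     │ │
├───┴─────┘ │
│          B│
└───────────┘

Counting cells with exactly 2 passages:
Total corridor cells: 26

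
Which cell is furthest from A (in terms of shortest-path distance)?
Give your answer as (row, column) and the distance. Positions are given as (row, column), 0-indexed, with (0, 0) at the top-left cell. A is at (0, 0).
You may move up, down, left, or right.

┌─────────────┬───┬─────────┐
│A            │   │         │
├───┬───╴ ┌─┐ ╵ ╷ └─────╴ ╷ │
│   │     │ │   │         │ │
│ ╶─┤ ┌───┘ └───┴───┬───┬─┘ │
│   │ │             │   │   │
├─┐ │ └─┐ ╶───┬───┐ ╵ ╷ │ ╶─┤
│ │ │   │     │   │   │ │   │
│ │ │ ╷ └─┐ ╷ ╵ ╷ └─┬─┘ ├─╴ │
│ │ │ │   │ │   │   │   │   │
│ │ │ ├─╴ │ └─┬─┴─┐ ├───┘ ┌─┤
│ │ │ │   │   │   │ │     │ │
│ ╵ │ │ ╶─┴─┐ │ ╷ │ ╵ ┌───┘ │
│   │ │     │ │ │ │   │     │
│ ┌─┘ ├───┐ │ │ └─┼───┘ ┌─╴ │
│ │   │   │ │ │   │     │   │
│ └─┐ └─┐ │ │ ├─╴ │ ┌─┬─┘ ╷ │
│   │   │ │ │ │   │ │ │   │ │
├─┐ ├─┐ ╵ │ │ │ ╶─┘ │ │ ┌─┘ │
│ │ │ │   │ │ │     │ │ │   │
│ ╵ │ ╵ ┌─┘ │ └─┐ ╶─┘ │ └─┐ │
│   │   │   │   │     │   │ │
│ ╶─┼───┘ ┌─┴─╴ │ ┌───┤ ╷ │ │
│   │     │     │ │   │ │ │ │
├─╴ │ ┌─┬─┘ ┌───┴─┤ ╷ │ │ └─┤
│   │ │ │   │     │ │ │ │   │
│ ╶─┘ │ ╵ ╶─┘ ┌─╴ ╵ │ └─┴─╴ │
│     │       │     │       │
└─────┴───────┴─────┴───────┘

Computing BFS distances from A to all cells:
Furthest cell: (6, 8)
Distance: 96 steps

Path from A to the furthest cell:

┌─────────────┬───┬─────────┐
│A → → → → → ↓│↱ ↓│      ↱ ↓│
├───┬───╴ ┌─┐ ╵ ╷ └─────╴ ╷ │
│   │     │ │↳ ↑│↳ → → → ↑│↓│
│ ╶─┤ ┌───┘ └───┴───┬───┬─┘ │
│   │ │             │   │↓ ↲│
├─┐ │ └─┐ ╶───┬───┐ ╵ ╷ │ ╶─┤
│ │ │   │  ↓ ↰│↓ ↰│   │ │↳ ↓│
│ │ │ ╷ └─┐ ╷ ╵ ╷ └─┬─┘ ├─╴ │
│ │ │ │   │↓│↑ ↲│↑ ↰│   │↓ ↲│
│ │ │ ├─╴ │ └─┬─┴─┐ ├───┘ ┌─┤
│ │ │ │   │↳ ↓│↱ ↓│↑│↓ ← ↲│ │
│ ╵ │ │ ╶─┴─┐ │ ╷ │ ╵ ┌───┘ │
│   │ │     │↓│↑│B│↑ ↲│↓ ← ↰│
│ ┌─┘ ├───┐ │ │ └─┼───┘ ┌─╴ │
│ │   │   │ │↓│↑ ↰│↓ ← ↲│↱ ↑│
│ └─┐ └─┐ │ │ ├─╴ │ ┌─┬─┘ ╷ │
│   │   │ │ │↓│↱ ↑│↓│ │↱ ↑│ │
├─┐ ├─┐ ╵ │ │ │ ╶─┘ │ │ ┌─┘ │
│ │ │ │   │ │↓│↑ ← ↲│ │↑│   │
│ ╵ │ ╵ ┌─┘ │ └─┐ ╶─┘ │ └─┐ │
│   │   │   │↳ ↓│     │↑ ↰│ │
│ ╶─┼───┘ ┌─┴─╴ │ ┌───┤ ╷ │ │
│   │     │↓ ← ↲│ │↱ ↓│ │↑│ │
├─╴ │ ┌─┬─┘ ┌───┴─┤ ╷ │ │ └─┤
│   │ │ │↓ ↲│↱ → ↓│↑│↓│ │↑ ↰│
│ ╶─┘ │ ╵ ╶─┘ ┌─╴ ╵ │ └─┴─╴ │
│     │  ↳ → ↑│  ↳ ↑│↳ → → ↑│
└─────┴───────┴─────┴───────┘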